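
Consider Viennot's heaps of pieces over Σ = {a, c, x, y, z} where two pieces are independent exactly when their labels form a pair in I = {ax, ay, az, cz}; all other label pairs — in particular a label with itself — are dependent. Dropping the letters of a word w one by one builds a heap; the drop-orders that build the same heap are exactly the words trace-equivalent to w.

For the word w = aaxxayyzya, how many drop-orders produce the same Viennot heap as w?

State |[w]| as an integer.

210

drop 0:a onto floor
drop 1:a onto {0:a}
drop 2:x onto floor
drop 3:x onto {2:x}
drop 4:a onto {1:a}
drop 5:y onto {3:x}
drop 6:y onto {5:y}
drop 7:z onto {6:y}
drop 8:y onto {7:z}
drop 9:a onto {4:a}
ground layer = {0:a, 2:x}
drop-orders for the pieces not yet dropped (sum over which currently-grounded one goes next):
  1 to go: {8} 1  {9} 1
  2 to go: {4,9} 1  {7,8} 1  {8,9} 2
  3 to go: {1,4,9} 1  {4,8,9} 3  {6,7,8} 1  {7,8,9} 3
  4 to go: {0,1,4,9} 1  {1,4,8,9} 4  {4,7,8,9} 6  {5,6,7,8} 1  {6,7,8,9} 4
  5 to go: {0,1,4,8,9} 5  {1,4,7,8,9} 10  {3,5,6,7,8} 1  {4,6,7,8,9} 10  {5,6,7,8,9} 5
  6 to go: {0,1,4,7,8,9} 15  {1,4,6,7,8,9} 20  {2,3,5,6,7,8} 1  {3,5,6,7,8,9} 6  {4,5,6,7,8,9} 15
  7 to go: {0,1,4,6,7,8,9} 35  {1,4,5,6,7,8,9} 35  {2,3,5,6,7,8,9} 7  {3,4,5,6,7,8,9} 21
  8 to go: {0,1,4,5,6,7,8,9} 70  {1,3,4,5,6,7,8,9} 56  {2,3,4,5,6,7,8,9} 28
  if 0:a drops first: 84 orders
  if 2:x drops first: 126 orders
heap linearizations: 210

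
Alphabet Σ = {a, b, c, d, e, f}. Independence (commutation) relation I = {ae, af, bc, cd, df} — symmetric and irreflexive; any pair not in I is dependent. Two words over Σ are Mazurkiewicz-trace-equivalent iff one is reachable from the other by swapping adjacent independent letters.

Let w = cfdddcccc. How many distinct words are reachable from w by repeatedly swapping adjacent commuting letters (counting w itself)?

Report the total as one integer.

84

piece 0:c — minimal
piece 1:f rests on {0:c}
piece 2:d — minimal
piece 3:d rests on {2:d}
piece 4:d rests on {3:d}
piece 5:c rests on {1:f}
piece 6:c rests on {5:c}
piece 7:c rests on {6:c}
piece 8:c rests on {7:c}
minimal pieces: {0:c, 2:d}
ways to finish when only these pieces remain (= sum over removing one remaining piece with nothing left below it):
  1 left: {4}→1  {8}→1
  2 left: {3,4}→1  {4,8}→2  {7,8}→1
  3 left: {2,3,4}→1  {3,4,8}→3  {4,7,8}→3  {6,7,8}→1
  4 left: {2,3,4,8}→4  {3,4,7,8}→6  {4,6,7,8}→4  {5,6,7,8}→1
  5 left: {1,5,6,7,8}→1  {2,3,4,7,8}→10  {3,4,6,7,8}→10  {4,5,6,7,8}→5
  6 left: {0,1,5,6,7,8}→1  {1,4,5,6,7,8}→6  {2,3,4,6,7,8}→20  {3,4,5,6,7,8}→15
  7 left: {0,1,4,5,6,7,8}→7  {1,3,4,5,6,7,8}→21  {2,3,4,5,6,7,8}→35
  placing 0:c first → 56 extensions
  placing 2:d first → 28 extensions
total linear extensions = 84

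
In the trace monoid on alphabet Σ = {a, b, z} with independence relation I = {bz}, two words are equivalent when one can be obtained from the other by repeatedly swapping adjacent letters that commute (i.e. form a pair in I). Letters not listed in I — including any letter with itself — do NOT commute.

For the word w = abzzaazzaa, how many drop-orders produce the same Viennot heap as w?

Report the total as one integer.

3

0(a) covers ∅
1(b) covers 0:a
2(z) covers 0:a
3(z) covers 2:z
4(a) covers 1:b, 3:z
5(a) covers 4:a
6(z) covers 5:a
7(z) covers 6:z
8(a) covers 7:z
9(a) covers 8:a
floor of heap: 0:a
completions by unplaced set U, small U first (add the entries for U minus each lowest piece of U):
  |U|=1: {9}:1
  |U|=2: {8,9}:1
  |U|=3: {7,8,9}:1
  |U|=4: {6,7,8,9}:1
  |U|=5: {5,6,7,8,9}:1
  |U|=6: {4,5,6,7,8,9}:1
  |U|=7: {1,4,5,6,7,8,9}:1  {3,4,5,6,7,8,9}:1
  |U|=8: {1,3,4,5,6,7,8,9}:2  {2,3,4,5,6,7,8,9}:1
  start at 0(a): 3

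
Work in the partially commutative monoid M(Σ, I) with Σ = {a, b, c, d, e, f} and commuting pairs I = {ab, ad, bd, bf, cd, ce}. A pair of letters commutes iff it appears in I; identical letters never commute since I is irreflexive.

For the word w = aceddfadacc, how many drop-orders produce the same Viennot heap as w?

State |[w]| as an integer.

piece 0:a — minimal
piece 1:c rests on {0:a}
piece 2:e rests on {0:a}
piece 3:d rests on {2:e}
piece 4:d rests on {3:d}
piece 5:f rests on {1:c, 4:d}
piece 6:a rests on {5:f}
piece 7:d rests on {5:f}
piece 8:a rests on {6:a}
piece 9:c rests on {8:a}
piece 10:c rests on {9:c}
minimal pieces: {0:a}
ways to finish when only these pieces remain (= sum over removing one remaining piece with nothing left below it):
  1 left: {7}→1  {10}→1
  2 left: {7,10}→2  {9,10}→1
  3 left: {7,9,10}→3  {8,9,10}→1
  4 left: {6,8,9,10}→1  {7,8,9,10}→4
  5 left: {6,7,8,9,10}→5
  6 left: {5,6,7,8,9,10}→5
  7 left: {1,5,6,7,8,9,10}→5  {4,5,6,7,8,9,10}→5
  8 left: {1,4,5,6,7,8,9,10}→10  {3,4,5,6,7,8,9,10}→5
  9 left: {1,3,4,5,6,7,8,9,10}→15  {2,3,4,5,6,7,8,9,10}→5
  placing 0:a first → 20 extensions

20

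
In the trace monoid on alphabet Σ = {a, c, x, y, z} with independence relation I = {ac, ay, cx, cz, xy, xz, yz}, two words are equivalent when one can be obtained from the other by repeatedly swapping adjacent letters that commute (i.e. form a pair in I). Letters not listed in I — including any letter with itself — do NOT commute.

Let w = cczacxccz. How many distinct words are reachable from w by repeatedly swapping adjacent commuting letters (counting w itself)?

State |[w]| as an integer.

0(c) covers ∅
1(c) covers 0:c
2(z) covers ∅
3(a) covers 2:z
4(c) covers 1:c
5(x) covers 3:a
6(c) covers 4:c
7(c) covers 6:c
8(z) covers 3:a
floor of heap: 0:c, 2:z
completions by unplaced set U, small U first (add the entries for U minus each lowest piece of U):
  |U|=1: {5}:1  {7}:1  {8}:1
  |U|=2: {5,7}:2  {5,8}:2  {6,7}:1  {7,8}:2
  |U|=3: {3,5,8}:2  {4,6,7}:1  {5,6,7}:3  {5,7,8}:6  {6,7,8}:3
  |U|=4: {1,4,6,7}:1  {2,3,5,8}:2  {3,5,7,8}:8  {4,5,6,7}:4  {4,6,7,8}:4  {5,6,7,8}:12
  |U|=5: {0,1,4,6,7}:1  {1,4,5,6,7}:5  {1,4,6,7,8}:5  {2,3,5,7,8}:10  {3,5,6,7,8}:20  {4,5,6,7,8}:20
  |U|=6: {0,1,4,5,6,7}:6  {0,1,4,6,7,8}:6  {1,4,5,6,7,8}:30  {2,3,5,6,7,8}:30  {3,4,5,6,7,8}:40
  |U|=7: {0,1,4,5,6,7,8}:42  {1,3,4,5,6,7,8}:70  {2,3,4,5,6,7,8}:70
  start at 0(c): 140
  start at 2(z): 112
sum over floor = 252

252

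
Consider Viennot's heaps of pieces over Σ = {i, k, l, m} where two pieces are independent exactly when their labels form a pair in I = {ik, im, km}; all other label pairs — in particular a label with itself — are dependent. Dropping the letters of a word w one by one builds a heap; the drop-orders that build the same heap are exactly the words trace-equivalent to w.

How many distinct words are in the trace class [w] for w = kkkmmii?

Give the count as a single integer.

0(k) covers ∅
1(k) covers 0:k
2(k) covers 1:k
3(m) covers ∅
4(m) covers 3:m
5(i) covers ∅
6(i) covers 5:i
floor of heap: 0:k, 3:m, 5:i
completions by unplaced set U, small U first (add the entries for U minus each lowest piece of U):
  |U|=1: {2}:1  {4}:1  {6}:1
  |U|=2: {1,2}:1  {2,4}:2  {2,6}:2  {3,4}:1  {4,6}:2  {5,6}:1
  |U|=3: {0,1,2}:1  {1,2,4}:3  {1,2,6}:3  {2,3,4}:3  {2,4,6}:6  {2,5,6}:3  {3,4,6}:3  {4,5,6}:3
  |U|=4: {0,1,2,4}:4  {0,1,2,6}:4  {1,2,3,4}:6  {1,2,4,6}:12  {1,2,5,6}:6  {2,3,4,6}:12  {2,4,5,6}:12  {3,4,5,6}:6
  |U|=5: {0,1,2,3,4}:10  {0,1,2,4,6}:20  {0,1,2,5,6}:10  {1,2,3,4,6}:30  {1,2,4,5,6}:30  {2,3,4,5,6}:30
  start at 0(k): 90
  start at 3(m): 60
  start at 5(i): 60
sum over floor = 210

210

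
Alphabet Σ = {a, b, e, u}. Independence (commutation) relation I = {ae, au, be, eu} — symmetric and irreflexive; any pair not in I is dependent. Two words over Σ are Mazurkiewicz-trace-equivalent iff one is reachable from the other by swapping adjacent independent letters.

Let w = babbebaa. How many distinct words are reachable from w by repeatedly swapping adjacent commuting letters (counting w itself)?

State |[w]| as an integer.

piece 0:b — minimal
piece 1:a rests on {0:b}
piece 2:b rests on {1:a}
piece 3:b rests on {2:b}
piece 4:e — minimal
piece 5:b rests on {3:b}
piece 6:a rests on {5:b}
piece 7:a rests on {6:a}
minimal pieces: {0:b, 4:e}
ways to finish when only these pieces remain (= sum over removing one remaining piece with nothing left below it):
  1 left: {4}→1  {7}→1
  2 left: {4,7}→2  {6,7}→1
  3 left: {4,6,7}→3  {5,6,7}→1
  4 left: {3,5,6,7}→1  {4,5,6,7}→4
  5 left: {2,3,5,6,7}→1  {3,4,5,6,7}→5
  6 left: {1,2,3,5,6,7}→1  {2,3,4,5,6,7}→6
  placing 0:b first → 7 extensions
  placing 4:e first → 1 extensions
total linear extensions = 8

8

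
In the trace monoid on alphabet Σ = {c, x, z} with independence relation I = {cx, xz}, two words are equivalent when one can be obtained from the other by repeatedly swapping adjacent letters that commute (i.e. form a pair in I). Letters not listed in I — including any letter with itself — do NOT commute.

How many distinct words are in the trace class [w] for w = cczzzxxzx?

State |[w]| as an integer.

0(c) covers ∅
1(c) covers 0:c
2(z) covers 1:c
3(z) covers 2:z
4(z) covers 3:z
5(x) covers ∅
6(x) covers 5:x
7(z) covers 4:z
8(x) covers 6:x
floor of heap: 0:c, 5:x
completions by unplaced set U, small U first (add the entries for U minus each lowest piece of U):
  |U|=1: {7}:1  {8}:1
  |U|=2: {4,7}:1  {6,8}:1  {7,8}:2
  |U|=3: {3,4,7}:1  {4,7,8}:3  {5,6,8}:1  {6,7,8}:3
  |U|=4: {2,3,4,7}:1  {3,4,7,8}:4  {4,6,7,8}:6  {5,6,7,8}:4
  |U|=5: {1,2,3,4,7}:1  {2,3,4,7,8}:5  {3,4,6,7,8}:10  {4,5,6,7,8}:10
  |U|=6: {0,1,2,3,4,7}:1  {1,2,3,4,7,8}:6  {2,3,4,6,7,8}:15  {3,4,5,6,7,8}:20
  |U|=7: {0,1,2,3,4,7,8}:7  {1,2,3,4,6,7,8}:21  {2,3,4,5,6,7,8}:35
  start at 0(c): 56
  start at 5(x): 28
sum over floor = 84

84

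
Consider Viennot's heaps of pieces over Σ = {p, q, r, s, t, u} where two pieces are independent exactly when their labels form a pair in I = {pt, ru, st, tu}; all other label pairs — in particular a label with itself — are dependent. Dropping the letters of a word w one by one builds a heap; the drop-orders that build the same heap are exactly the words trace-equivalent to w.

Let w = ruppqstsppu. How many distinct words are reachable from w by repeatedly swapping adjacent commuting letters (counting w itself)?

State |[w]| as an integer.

12

#0=r has no predecessor
#1=u has no predecessor
#2=p depends on [0:r, 1:u]
#3=p depends on [2:p]
#4=q depends on [3:p]
#5=s depends on [4:q]
#6=t depends on [4:q]
#7=s depends on [5:s]
#8=p depends on [7:s]
#9=p depends on [8:p]
#10=u depends on [9:p]
sources: [0:r, 1:u]
N(rest) = Σ N(rest − s) over sources s of rest; N(one piece) = 1:
  size 1 → [6]=1  [10]=1
  size 2 → [6,10]=2  [9,10]=1
  size 3 → [6,9,10]=3  [8,9,10]=1
  size 4 → [6,8,9,10]=4  [7,8,9,10]=1
  size 5 → [5,7,8,9,10]=1  [6,7,8,9,10]=5
  size 6 → [5,6,7,8,9,10]=6
  size 7 → [4,5,6,7,8,9,10]=6
  size 8 → [3,4,5,6,7,8,9,10]=6
  size 9 → [2,3,4,5,6,7,8,9,10]=6
  first=0(r) contributes 6
  first=1(u) contributes 6
|[w]| = 12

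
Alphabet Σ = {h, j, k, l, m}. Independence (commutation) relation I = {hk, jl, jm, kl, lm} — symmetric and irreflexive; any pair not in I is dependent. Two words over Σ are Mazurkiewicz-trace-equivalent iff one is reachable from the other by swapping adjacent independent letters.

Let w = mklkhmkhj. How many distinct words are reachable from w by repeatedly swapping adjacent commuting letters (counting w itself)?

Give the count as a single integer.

18

0(m) covers ∅
1(k) covers 0:m
2(l) covers ∅
3(k) covers 1:k
4(h) covers 0:m, 2:l
5(m) covers 3:k, 4:h
6(k) covers 5:m
7(h) covers 5:m
8(j) covers 6:k, 7:h
floor of heap: 0:m, 2:l
completions by unplaced set U, small U first (add the entries for U minus each lowest piece of U):
  |U|=1: {8}:1
  |U|=2: {6,8}:1  {7,8}:1
  |U|=3: {6,7,8}:2
  |U|=4: {5,6,7,8}:2
  |U|=5: {3,5,6,7,8}:2  {4,5,6,7,8}:2
  |U|=6: {1,3,5,6,7,8}:2  {2,4,5,6,7,8}:2  {3,4,5,6,7,8}:4
  |U|=7: {1,3,4,5,6,7,8}:6  {2,3,4,5,6,7,8}:6
  start at 0(m): 12
  start at 2(l): 6
sum over floor = 18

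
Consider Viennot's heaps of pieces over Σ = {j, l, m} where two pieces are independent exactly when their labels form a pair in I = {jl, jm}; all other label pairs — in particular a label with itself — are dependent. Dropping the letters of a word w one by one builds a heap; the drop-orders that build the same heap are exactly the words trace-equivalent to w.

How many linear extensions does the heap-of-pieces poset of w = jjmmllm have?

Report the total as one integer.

drop 0:j onto floor
drop 1:j onto {0:j}
drop 2:m onto floor
drop 3:m onto {2:m}
drop 4:l onto {3:m}
drop 5:l onto {4:l}
drop 6:m onto {5:l}
ground layer = {0:j, 2:m}
drop-orders for the pieces not yet dropped (sum over which currently-grounded one goes next):
  1 to go: {1} 1  {6} 1
  2 to go: {0,1} 1  {1,6} 2  {5,6} 1
  3 to go: {0,1,6} 3  {1,5,6} 3  {4,5,6} 1
  4 to go: {0,1,5,6} 6  {1,4,5,6} 4  {3,4,5,6} 1
  5 to go: {0,1,4,5,6} 10  {1,3,4,5,6} 5  {2,3,4,5,6} 1
  if 0:j drops first: 6 orders
  if 2:m drops first: 15 orders
heap linearizations: 21

21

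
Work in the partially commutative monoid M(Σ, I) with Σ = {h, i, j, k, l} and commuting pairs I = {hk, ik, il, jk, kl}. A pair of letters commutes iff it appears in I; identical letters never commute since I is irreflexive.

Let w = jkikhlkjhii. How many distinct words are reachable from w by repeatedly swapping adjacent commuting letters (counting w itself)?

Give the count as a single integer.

165

drop 0:j onto floor
drop 1:k onto floor
drop 2:i onto {0:j}
drop 3:k onto {1:k}
drop 4:h onto {2:i}
drop 5:l onto {4:h}
drop 6:k onto {3:k}
drop 7:j onto {5:l}
drop 8:h onto {7:j}
drop 9:i onto {8:h}
drop 10:i onto {9:i}
ground layer = {0:j, 1:k}
drop-orders for the pieces not yet dropped (sum over which currently-grounded one goes next):
  1 to go: {6} 1  {10} 1
  2 to go: {3,6} 1  {6,10} 2  {9,10} 1
  3 to go: {1,3,6} 1  {3,6,10} 3  {6,9,10} 3  {8,9,10} 1
  4 to go: {1,3,6,10} 4  {3,6,9,10} 6  {6,8,9,10} 4  {7,8,9,10} 1
  5 to go: {1,3,6,9,10} 10  {3,6,8,9,10} 10  {5,7,8,9,10} 1  {6,7,8,9,10} 5
  6 to go: {1,3,6,8,9,10} 20  {3,6,7,8,9,10} 15  {4,5,7,8,9,10} 1  {5,6,7,8,9,10} 6
  7 to go: {1,3,6,7,8,9,10} 35  {2,4,5,7,8,9,10} 1  {3,5,6,7,8,9,10} 21  {4,5,6,7,8,9,10} 7
  8 to go: {0,2,4,5,7,8,9,10} 1  {1,3,5,6,7,8,9,10} 56  {2,4,5,6,7,8,9,10} 8  {3,4,5,6,7,8,9,10} 28
  9 to go: {0,2,4,5,6,7,8,9,10} 9  {1,3,4,5,6,7,8,9,10} 84  {2,3,4,5,6,7,8,9,10} 36
  if 0:j drops first: 120 orders
  if 1:k drops first: 45 orders
heap linearizations: 165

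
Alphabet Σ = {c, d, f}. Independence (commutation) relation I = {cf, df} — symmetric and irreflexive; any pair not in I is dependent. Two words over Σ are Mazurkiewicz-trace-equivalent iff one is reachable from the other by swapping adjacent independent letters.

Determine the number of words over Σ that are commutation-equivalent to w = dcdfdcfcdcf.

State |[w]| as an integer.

165

drop 0:d onto floor
drop 1:c onto {0:d}
drop 2:d onto {1:c}
drop 3:f onto floor
drop 4:d onto {2:d}
drop 5:c onto {4:d}
drop 6:f onto {3:f}
drop 7:c onto {5:c}
drop 8:d onto {7:c}
drop 9:c onto {8:d}
drop 10:f onto {6:f}
ground layer = {0:d, 3:f}
drop-orders for the pieces not yet dropped (sum over which currently-grounded one goes next):
  1 to go: {9} 1  {10} 1
  2 to go: {6,10} 1  {8,9} 1  {9,10} 2
  3 to go: {3,6,10} 1  {6,9,10} 3  {7,8,9} 1  {8,9,10} 3
  4 to go: {3,6,9,10} 4  {5,7,8,9} 1  {6,8,9,10} 6  {7,8,9,10} 4
  5 to go: {3,6,8,9,10} 10  {4,5,7,8,9} 1  {5,7,8,9,10} 5  {6,7,8,9,10} 10
  6 to go: {2,4,5,7,8,9} 1  {3,6,7,8,9,10} 20  {4,5,7,8,9,10} 6  {5,6,7,8,9,10} 15
  7 to go: {1,2,4,5,7,8,9} 1  {2,4,5,7,8,9,10} 7  {3,5,6,7,8,9,10} 35  {4,5,6,7,8,9,10} 21
  8 to go: {0,1,2,4,5,7,8,9} 1  {1,2,4,5,7,8,9,10} 8  {2,4,5,6,7,8,9,10} 28  {3,4,5,6,7,8,9,10} 56
  9 to go: {0,1,2,4,5,7,8,9,10} 9  {1,2,4,5,6,7,8,9,10} 36  {2,3,4,5,6,7,8,9,10} 84
  if 0:d drops first: 120 orders
  if 3:f drops first: 45 orders
heap linearizations: 165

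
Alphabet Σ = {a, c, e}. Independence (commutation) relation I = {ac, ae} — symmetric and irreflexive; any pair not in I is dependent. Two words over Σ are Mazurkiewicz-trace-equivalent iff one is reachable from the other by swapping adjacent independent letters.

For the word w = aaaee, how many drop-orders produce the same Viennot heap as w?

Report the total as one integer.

piece 0:a — minimal
piece 1:a rests on {0:a}
piece 2:a rests on {1:a}
piece 3:e — minimal
piece 4:e rests on {3:e}
minimal pieces: {0:a, 3:e}
ways to finish when only these pieces remain (= sum over removing one remaining piece with nothing left below it):
  1 left: {2}→1  {4}→1
  2 left: {1,2}→1  {2,4}→2  {3,4}→1
  3 left: {0,1,2}→1  {1,2,4}→3  {2,3,4}→3
  placing 0:a first → 6 extensions
  placing 3:e first → 4 extensions
total linear extensions = 10

10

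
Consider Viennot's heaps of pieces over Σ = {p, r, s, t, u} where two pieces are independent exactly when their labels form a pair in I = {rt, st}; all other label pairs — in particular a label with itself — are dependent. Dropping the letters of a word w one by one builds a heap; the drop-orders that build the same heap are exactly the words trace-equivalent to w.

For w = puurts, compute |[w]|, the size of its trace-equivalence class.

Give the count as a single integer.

3

0(p) covers ∅
1(u) covers 0:p
2(u) covers 1:u
3(r) covers 2:u
4(t) covers 2:u
5(s) covers 3:r
floor of heap: 0:p
completions by unplaced set U, small U first (add the entries for U minus each lowest piece of U):
  |U|=1: {4}:1  {5}:1
  |U|=2: {3,5}:1  {4,5}:2
  |U|=3: {3,4,5}:3
  |U|=4: {2,3,4,5}:3
  start at 0(p): 3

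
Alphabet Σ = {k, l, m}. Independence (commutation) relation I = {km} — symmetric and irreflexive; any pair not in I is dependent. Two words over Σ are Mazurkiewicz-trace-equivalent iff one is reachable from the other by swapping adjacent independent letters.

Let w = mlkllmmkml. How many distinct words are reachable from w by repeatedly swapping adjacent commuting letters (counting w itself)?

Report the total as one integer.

piece 0:m — minimal
piece 1:l rests on {0:m}
piece 2:k rests on {1:l}
piece 3:l rests on {2:k}
piece 4:l rests on {3:l}
piece 5:m rests on {4:l}
piece 6:m rests on {5:m}
piece 7:k rests on {4:l}
piece 8:m rests on {6:m}
piece 9:l rests on {7:k, 8:m}
minimal pieces: {0:m}
ways to finish when only these pieces remain (= sum over removing one remaining piece with nothing left below it):
  1 left: {9}→1
  2 left: {7,9}→1  {8,9}→1
  3 left: {6,8,9}→1  {7,8,9}→2
  4 left: {5,6,8,9}→1  {6,7,8,9}→3
  5 left: {5,6,7,8,9}→4
  6 left: {4,5,6,7,8,9}→4
  7 left: {3,4,5,6,7,8,9}→4
  8 left: {2,3,4,5,6,7,8,9}→4
  placing 0:m first → 4 extensions

4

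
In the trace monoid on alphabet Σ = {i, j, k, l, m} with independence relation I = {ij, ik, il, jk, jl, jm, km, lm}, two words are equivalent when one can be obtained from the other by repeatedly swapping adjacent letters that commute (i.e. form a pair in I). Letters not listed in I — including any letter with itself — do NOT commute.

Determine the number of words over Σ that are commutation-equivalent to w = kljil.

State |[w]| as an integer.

20

piece 0:k — minimal
piece 1:l rests on {0:k}
piece 2:j — minimal
piece 3:i — minimal
piece 4:l rests on {1:l}
minimal pieces: {0:k, 2:j, 3:i}
ways to finish when only these pieces remain (= sum over removing one remaining piece with nothing left below it):
  1 left: {2}→1  {3}→1  {4}→1
  2 left: {1,4}→1  {2,3}→2  {2,4}→2  {3,4}→2
  3 left: {0,1,4}→1  {1,2,4}→3  {1,3,4}→3  {2,3,4}→6
  placing 0:k first → 12 extensions
  placing 2:j first → 4 extensions
  placing 3:i first → 4 extensions
total linear extensions = 20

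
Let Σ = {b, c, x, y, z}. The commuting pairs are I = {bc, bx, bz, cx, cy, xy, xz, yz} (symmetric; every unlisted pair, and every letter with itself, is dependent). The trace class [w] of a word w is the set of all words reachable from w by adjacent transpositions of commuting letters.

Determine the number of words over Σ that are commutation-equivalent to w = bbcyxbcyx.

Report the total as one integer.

#0=b has no predecessor
#1=b depends on [0:b]
#2=c has no predecessor
#3=y depends on [1:b]
#4=x has no predecessor
#5=b depends on [3:y]
#6=c depends on [2:c]
#7=y depends on [5:b]
#8=x depends on [4:x]
sources: [0:b, 2:c, 4:x]
N(rest) = Σ N(rest − s) over sources s of rest; N(one piece) = 1:
  size 1 → [6]=1  [7]=1  [8]=1
  size 2 → [2,6]=1  [4,8]=1  [5,7]=1  [6,7]=2  [6,8]=2  [7,8]=2
  size 3 → [2,6,7]=3  [2,6,8]=3  [3,5,7]=1  [4,6,8]=3  [4,7,8]=3  [5,6,7]=3  [5,7,8]=3  [6,7,8]=6
  size 4 → [1,3,5,7]=1  [2,4,6,8]=6  [2,5,6,7]=6  [2,6,7,8]=12  [3,5,6,7]=4  [3,5,7,8]=4  [4,5,7,8]=6  [4,6,7,8]=12  [5,6,7,8]=12
  size 5 → [0,1,3,5,7]=1  [1,3,5,6,7]=5  [1,3,5,7,8]=5  [2,3,5,6,7]=10  [2,4,6,7,8]=30  [2,5,6,7,8]=30  [3,4,5,7,8]=10  [3,5,6,7,8]=20  [4,5,6,7,8]=30
  size 6 → [0,1,3,5,6,7]=6  [0,1,3,5,7,8]=6  [1,2,3,5,6,7]=15  [1,3,4,5,7,8]=15  [1,3,5,6,7,8]=30  [2,3,5,6,7,8]=60  [2,4,5,6,7,8]=90  [3,4,5,6,7,8]=60
  size 7 → [0,1,2,3,5,6,7]=21  [0,1,3,4,5,7,8]=21  [0,1,3,5,6,7,8]=42  [1,2,3,5,6,7,8]=105  [1,3,4,5,6,7,8]=105  [2,3,4,5,6,7,8]=210
  first=0(b) contributes 420
  first=2(c) contributes 168
  first=4(x) contributes 168
|[w]| = 756

756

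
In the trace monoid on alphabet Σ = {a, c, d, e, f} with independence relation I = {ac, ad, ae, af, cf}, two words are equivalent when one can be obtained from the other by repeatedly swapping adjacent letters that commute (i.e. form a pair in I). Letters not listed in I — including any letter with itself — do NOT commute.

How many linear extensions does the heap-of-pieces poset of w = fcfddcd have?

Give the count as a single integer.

0(f) covers ∅
1(c) covers ∅
2(f) covers 0:f
3(d) covers 1:c, 2:f
4(d) covers 3:d
5(c) covers 4:d
6(d) covers 5:c
floor of heap: 0:f, 1:c
completions by unplaced set U, small U first (add the entries for U minus each lowest piece of U):
  |U|=1: {6}:1
  |U|=2: {5,6}:1
  |U|=3: {4,5,6}:1
  |U|=4: {3,4,5,6}:1
  |U|=5: {1,3,4,5,6}:1  {2,3,4,5,6}:1
  start at 0(f): 2
  start at 1(c): 1
sum over floor = 3

3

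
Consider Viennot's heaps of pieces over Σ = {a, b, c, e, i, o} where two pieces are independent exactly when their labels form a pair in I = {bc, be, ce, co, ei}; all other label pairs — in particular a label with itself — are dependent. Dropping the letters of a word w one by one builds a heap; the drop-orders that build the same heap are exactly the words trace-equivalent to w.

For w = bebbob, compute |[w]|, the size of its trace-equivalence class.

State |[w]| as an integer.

drop 0:b onto floor
drop 1:e onto floor
drop 2:b onto {0:b}
drop 3:b onto {2:b}
drop 4:o onto {1:e, 3:b}
drop 5:b onto {4:o}
ground layer = {0:b, 1:e}
drop-orders for the pieces not yet dropped (sum over which currently-grounded one goes next):
  1 to go: {5} 1
  2 to go: {4,5} 1
  3 to go: {1,4,5} 1  {3,4,5} 1
  4 to go: {1,3,4,5} 2  {2,3,4,5} 1
  if 0:b drops first: 3 orders
  if 1:e drops first: 1 orders
heap linearizations: 4

4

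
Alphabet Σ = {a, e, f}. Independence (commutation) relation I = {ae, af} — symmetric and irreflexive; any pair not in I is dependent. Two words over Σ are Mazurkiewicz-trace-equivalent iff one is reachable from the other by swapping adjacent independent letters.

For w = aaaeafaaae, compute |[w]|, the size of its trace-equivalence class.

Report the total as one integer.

0(a) covers ∅
1(a) covers 0:a
2(a) covers 1:a
3(e) covers ∅
4(a) covers 2:a
5(f) covers 3:e
6(a) covers 4:a
7(a) covers 6:a
8(a) covers 7:a
9(e) covers 5:f
floor of heap: 0:a, 3:e
completions by unplaced set U, small U first (add the entries for U minus each lowest piece of U):
  |U|=1: {8}:1  {9}:1
  |U|=2: {5,9}:1  {7,8}:1  {8,9}:2
  |U|=3: {3,5,9}:1  {5,8,9}:3  {6,7,8}:1  {7,8,9}:3
  |U|=4: {3,5,8,9}:4  {4,6,7,8}:1  {5,7,8,9}:6  {6,7,8,9}:4
  |U|=5: {2,4,6,7,8}:1  {3,5,7,8,9}:10  {4,6,7,8,9}:5  {5,6,7,8,9}:10
  |U|=6: {1,2,4,6,7,8}:1  {2,4,6,7,8,9}:6  {3,5,6,7,8,9}:20  {4,5,6,7,8,9}:15
  |U|=7: {0,1,2,4,6,7,8}:1  {1,2,4,6,7,8,9}:7  {2,4,5,6,7,8,9}:21  {3,4,5,6,7,8,9}:35
  |U|=8: {0,1,2,4,6,7,8,9}:8  {1,2,4,5,6,7,8,9}:28  {2,3,4,5,6,7,8,9}:56
  start at 0(a): 84
  start at 3(e): 36
sum over floor = 120

120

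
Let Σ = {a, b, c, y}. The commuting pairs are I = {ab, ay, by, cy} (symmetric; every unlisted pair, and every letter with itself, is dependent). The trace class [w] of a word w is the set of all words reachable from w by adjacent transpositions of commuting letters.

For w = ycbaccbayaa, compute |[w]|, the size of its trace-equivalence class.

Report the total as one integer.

440

piece 0:y — minimal
piece 1:c — minimal
piece 2:b rests on {1:c}
piece 3:a rests on {1:c}
piece 4:c rests on {2:b, 3:a}
piece 5:c rests on {4:c}
piece 6:b rests on {5:c}
piece 7:a rests on {5:c}
piece 8:y rests on {0:y}
piece 9:a rests on {7:a}
piece 10:a rests on {9:a}
minimal pieces: {0:y, 1:c}
ways to finish when only these pieces remain (= sum over removing one remaining piece with nothing left below it):
  1 left: {6}→1  {8}→1  {10}→1
  2 left: {0,8}→1  {6,8}→2  {6,10}→2  {8,10}→2  {9,10}→1
  3 left: {0,6,8}→3  {0,8,10}→3  {6,8,10}→6  {6,9,10}→3  {7,9,10}→1  {8,9,10}→3
  4 left: {0,6,8,10}→12  {0,8,9,10}→6  {6,7,9,10}→4  {6,8,9,10}→12  {7,8,9,10}→4
  5 left: {0,6,8,9,10}→30  {0,7,8,9,10}→10  {5,6,7,9,10}→4  {6,7,8,9,10}→20
  6 left: {0,6,7,8,9,10}→60  {4,5,6,7,9,10}→4  {5,6,7,8,9,10}→24
  7 left: {0,5,6,7,8,9,10}→84  {2,4,5,6,7,9,10}→4  {3,4,5,6,7,9,10}→4  {4,5,6,7,8,9,10}→28
  8 left: {0,4,5,6,7,8,9,10}→112  {2,3,4,5,6,7,9,10}→8  {2,4,5,6,7,8,9,10}→32  {3,4,5,6,7,8,9,10}→32
  9 left: {0,2,4,5,6,7,8,9,10}→144  {0,3,4,5,6,7,8,9,10}→144  {1,2,3,4,5,6,7,9,10}→8  {2,3,4,5,6,7,8,9,10}→72
  placing 0:y first → 80 extensions
  placing 1:c first → 360 extensions
total linear extensions = 440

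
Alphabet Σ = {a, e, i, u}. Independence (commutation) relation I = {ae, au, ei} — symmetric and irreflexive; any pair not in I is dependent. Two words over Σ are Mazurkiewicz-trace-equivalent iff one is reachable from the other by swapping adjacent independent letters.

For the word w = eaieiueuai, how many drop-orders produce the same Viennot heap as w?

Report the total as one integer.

drop 0:e onto floor
drop 1:a onto floor
drop 2:i onto {1:a}
drop 3:e onto {0:e}
drop 4:i onto {2:i}
drop 5:u onto {3:e, 4:i}
drop 6:e onto {5:u}
drop 7:u onto {6:e}
drop 8:a onto {4:i}
drop 9:i onto {7:u, 8:a}
ground layer = {0:e, 1:a}
drop-orders for the pieces not yet dropped (sum over which currently-grounded one goes next):
  1 to go: {9} 1
  2 to go: {7,9} 1  {8,9} 1
  3 to go: {6,7,9} 1  {7,8,9} 2
  4 to go: {5,6,7,9} 1  {6,7,8,9} 3
  5 to go: {3,5,6,7,9} 1  {5,6,7,8,9} 4
  6 to go: {0,3,5,6,7,9} 1  {3,5,6,7,8,9} 5  {4,5,6,7,8,9} 4
  7 to go: {0,3,5,6,7,8,9} 6  {2,4,5,6,7,8,9} 4  {3,4,5,6,7,8,9} 9
  8 to go: {0,3,4,5,6,7,8,9} 15  {1,2,4,5,6,7,8,9} 4  {2,3,4,5,6,7,8,9} 13
  if 0:e drops first: 17 orders
  if 1:a drops first: 28 orders
heap linearizations: 45

45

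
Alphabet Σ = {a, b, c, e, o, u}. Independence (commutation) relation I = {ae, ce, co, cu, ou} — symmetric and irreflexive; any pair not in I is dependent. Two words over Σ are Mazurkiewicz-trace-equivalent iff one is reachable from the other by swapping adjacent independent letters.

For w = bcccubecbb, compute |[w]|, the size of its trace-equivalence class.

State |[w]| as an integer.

8

piece 0:b — minimal
piece 1:c rests on {0:b}
piece 2:c rests on {1:c}
piece 3:c rests on {2:c}
piece 4:u rests on {0:b}
piece 5:b rests on {3:c, 4:u}
piece 6:e rests on {5:b}
piece 7:c rests on {5:b}
piece 8:b rests on {6:e, 7:c}
piece 9:b rests on {8:b}
minimal pieces: {0:b}
ways to finish when only these pieces remain (= sum over removing one remaining piece with nothing left below it):
  1 left: {9}→1
  2 left: {8,9}→1
  3 left: {6,8,9}→1  {7,8,9}→1
  4 left: {6,7,8,9}→2
  5 left: {5,6,7,8,9}→2
  6 left: {3,5,6,7,8,9}→2  {4,5,6,7,8,9}→2
  7 left: {2,3,5,6,7,8,9}→2  {3,4,5,6,7,8,9}→4
  8 left: {1,2,3,5,6,7,8,9}→2  {2,3,4,5,6,7,8,9}→6
  placing 0:b first → 8 extensions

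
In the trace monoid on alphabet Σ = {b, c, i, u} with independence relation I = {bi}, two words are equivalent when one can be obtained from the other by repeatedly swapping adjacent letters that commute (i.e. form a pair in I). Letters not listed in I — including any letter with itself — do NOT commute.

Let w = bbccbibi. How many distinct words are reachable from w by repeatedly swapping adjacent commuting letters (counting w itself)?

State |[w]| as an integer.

6

#0=b has no predecessor
#1=b depends on [0:b]
#2=c depends on [1:b]
#3=c depends on [2:c]
#4=b depends on [3:c]
#5=i depends on [3:c]
#6=b depends on [4:b]
#7=i depends on [5:i]
sources: [0:b]
N(rest) = Σ N(rest − s) over sources s of rest; N(one piece) = 1:
  size 1 → [6]=1  [7]=1
  size 2 → [4,6]=1  [5,7]=1  [6,7]=2
  size 3 → [4,6,7]=3  [5,6,7]=3
  size 4 → [4,5,6,7]=6
  size 5 → [3,4,5,6,7]=6
  size 6 → [2,3,4,5,6,7]=6
  first=0(b) contributes 6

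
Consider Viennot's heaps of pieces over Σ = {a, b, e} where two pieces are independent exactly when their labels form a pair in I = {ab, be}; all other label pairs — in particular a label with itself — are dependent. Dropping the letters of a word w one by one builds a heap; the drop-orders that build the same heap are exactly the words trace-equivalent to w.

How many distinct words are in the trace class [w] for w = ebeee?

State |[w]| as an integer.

5

drop 0:e onto floor
drop 1:b onto floor
drop 2:e onto {0:e}
drop 3:e onto {2:e}
drop 4:e onto {3:e}
ground layer = {0:e, 1:b}
drop-orders for the pieces not yet dropped (sum over which currently-grounded one goes next):
  1 to go: {1} 1  {4} 1
  2 to go: {1,4} 2  {3,4} 1
  3 to go: {1,3,4} 3  {2,3,4} 1
  if 0:e drops first: 4 orders
  if 1:b drops first: 1 orders
heap linearizations: 5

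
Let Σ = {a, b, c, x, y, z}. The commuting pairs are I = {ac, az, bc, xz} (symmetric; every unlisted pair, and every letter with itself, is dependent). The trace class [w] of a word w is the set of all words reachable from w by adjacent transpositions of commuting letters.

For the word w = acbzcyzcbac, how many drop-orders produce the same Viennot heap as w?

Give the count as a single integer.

drop 0:a onto floor
drop 1:c onto floor
drop 2:b onto {0:a}
drop 3:z onto {1:c, 2:b}
drop 4:c onto {3:z}
drop 5:y onto {4:c}
drop 6:z onto {5:y}
drop 7:c onto {6:z}
drop 8:b onto {6:z}
drop 9:a onto {8:b}
drop 10:c onto {7:c}
ground layer = {0:a, 1:c}
drop-orders for the pieces not yet dropped (sum over which currently-grounded one goes next):
  1 to go: {9} 1  {10} 1
  2 to go: {7,10} 1  {8,9} 1  {9,10} 2
  3 to go: {7,9,10} 3  {8,9,10} 3
  4 to go: {7,8,9,10} 6
  5 to go: {6,7,8,9,10} 6
  6 to go: {5,6,7,8,9,10} 6
  7 to go: {4,5,6,7,8,9,10} 6
  8 to go: {3,4,5,6,7,8,9,10} 6
  9 to go: {1,3,4,5,6,7,8,9,10} 6  {2,3,4,5,6,7,8,9,10} 6
  if 0:a drops first: 12 orders
  if 1:c drops first: 6 orders
heap linearizations: 18

18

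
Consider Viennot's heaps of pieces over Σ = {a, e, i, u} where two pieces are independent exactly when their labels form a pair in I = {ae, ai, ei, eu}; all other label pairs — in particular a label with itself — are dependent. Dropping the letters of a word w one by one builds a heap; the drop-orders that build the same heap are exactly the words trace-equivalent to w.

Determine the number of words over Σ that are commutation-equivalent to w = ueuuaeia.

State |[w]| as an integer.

drop 0:u onto floor
drop 1:e onto floor
drop 2:u onto {0:u}
drop 3:u onto {2:u}
drop 4:a onto {3:u}
drop 5:e onto {1:e}
drop 6:i onto {3:u}
drop 7:a onto {4:a}
ground layer = {0:u, 1:e}
drop-orders for the pieces not yet dropped (sum over which currently-grounded one goes next):
  1 to go: {5} 1  {6} 1  {7} 1
  2 to go: {1,5} 1  {4,7} 1  {5,6} 2  {5,7} 2  {6,7} 2
  3 to go: {1,5,6} 3  {1,5,7} 3  {4,5,7} 3  {4,6,7} 3  {5,6,7} 6
  4 to go: {1,4,5,7} 6  {1,5,6,7} 12  {3,4,6,7} 3  {4,5,6,7} 12
  5 to go: {1,4,5,6,7} 30  {2,3,4,6,7} 3  {3,4,5,6,7} 15
  6 to go: {0,2,3,4,6,7} 3  {1,3,4,5,6,7} 45  {2,3,4,5,6,7} 18
  if 0:u drops first: 63 orders
  if 1:e drops first: 21 orders
heap linearizations: 84

84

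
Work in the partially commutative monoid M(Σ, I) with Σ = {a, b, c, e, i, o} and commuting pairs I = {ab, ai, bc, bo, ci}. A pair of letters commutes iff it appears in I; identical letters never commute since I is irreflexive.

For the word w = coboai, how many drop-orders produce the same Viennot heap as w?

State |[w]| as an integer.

9

0(c) covers ∅
1(o) covers 0:c
2(b) covers ∅
3(o) covers 1:o
4(a) covers 3:o
5(i) covers 2:b, 3:o
floor of heap: 0:c, 2:b
completions by unplaced set U, small U first (add the entries for U minus each lowest piece of U):
  |U|=1: {4}:1  {5}:1
  |U|=2: {2,5}:1  {4,5}:2
  |U|=3: {2,4,5}:3  {3,4,5}:2
  |U|=4: {1,3,4,5}:2  {2,3,4,5}:5
  start at 0(c): 7
  start at 2(b): 2
sum over floor = 9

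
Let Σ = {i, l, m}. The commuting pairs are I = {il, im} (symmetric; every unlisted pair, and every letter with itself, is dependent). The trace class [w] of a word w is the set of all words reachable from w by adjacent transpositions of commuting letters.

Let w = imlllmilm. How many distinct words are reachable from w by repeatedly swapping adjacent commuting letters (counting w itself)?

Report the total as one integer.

36

0(i) covers ∅
1(m) covers ∅
2(l) covers 1:m
3(l) covers 2:l
4(l) covers 3:l
5(m) covers 4:l
6(i) covers 0:i
7(l) covers 5:m
8(m) covers 7:l
floor of heap: 0:i, 1:m
completions by unplaced set U, small U first (add the entries for U minus each lowest piece of U):
  |U|=1: {6}:1  {8}:1
  |U|=2: {0,6}:1  {6,8}:2  {7,8}:1
  |U|=3: {0,6,8}:3  {5,7,8}:1  {6,7,8}:3
  |U|=4: {0,6,7,8}:6  {4,5,7,8}:1  {5,6,7,8}:4
  |U|=5: {0,5,6,7,8}:10  {3,4,5,7,8}:1  {4,5,6,7,8}:5
  |U|=6: {0,4,5,6,7,8}:15  {2,3,4,5,7,8}:1  {3,4,5,6,7,8}:6
  |U|=7: {0,3,4,5,6,7,8}:21  {1,2,3,4,5,7,8}:1  {2,3,4,5,6,7,8}:7
  start at 0(i): 8
  start at 1(m): 28
sum over floor = 36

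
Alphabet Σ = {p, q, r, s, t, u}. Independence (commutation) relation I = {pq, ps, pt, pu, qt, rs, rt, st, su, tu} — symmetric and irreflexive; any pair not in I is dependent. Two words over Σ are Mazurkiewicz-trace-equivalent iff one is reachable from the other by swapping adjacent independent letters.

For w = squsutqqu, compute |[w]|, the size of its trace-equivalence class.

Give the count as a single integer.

27

piece 0:s — minimal
piece 1:q rests on {0:s}
piece 2:u rests on {1:q}
piece 3:s rests on {1:q}
piece 4:u rests on {2:u}
piece 5:t — minimal
piece 6:q rests on {3:s, 4:u}
piece 7:q rests on {6:q}
piece 8:u rests on {7:q}
minimal pieces: {0:s, 5:t}
ways to finish when only these pieces remain (= sum over removing one remaining piece with nothing left below it):
  1 left: {5}→1  {8}→1
  2 left: {5,8}→2  {7,8}→1
  3 left: {5,7,8}→3  {6,7,8}→1
  4 left: {3,6,7,8}→1  {4,6,7,8}→1  {5,6,7,8}→4
  5 left: {2,4,6,7,8}→1  {3,4,6,7,8}→2  {3,5,6,7,8}→5  {4,5,6,7,8}→5
  6 left: {2,3,4,6,7,8}→3  {2,4,5,6,7,8}→6  {3,4,5,6,7,8}→12
  7 left: {1,2,3,4,6,7,8}→3  {2,3,4,5,6,7,8}→21
  placing 0:s first → 24 extensions
  placing 5:t first → 3 extensions
total linear extensions = 27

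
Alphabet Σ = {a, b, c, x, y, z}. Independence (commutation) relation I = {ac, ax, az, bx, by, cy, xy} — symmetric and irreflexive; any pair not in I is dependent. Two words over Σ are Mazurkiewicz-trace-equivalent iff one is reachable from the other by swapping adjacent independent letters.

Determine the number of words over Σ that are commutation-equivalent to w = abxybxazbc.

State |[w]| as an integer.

#0=a has no predecessor
#1=b depends on [0:a]
#2=x has no predecessor
#3=y depends on [0:a]
#4=b depends on [1:b]
#5=x depends on [2:x]
#6=a depends on [3:y, 4:b]
#7=z depends on [3:y, 4:b, 5:x]
#8=b depends on [6:a, 7:z]
#9=c depends on [8:b]
sources: [0:a, 2:x]
N(rest) = Σ N(rest − s) over sources s of rest; N(one piece) = 1:
  size 1 → [9]=1
  size 2 → [8,9]=1
  size 3 → [6,8,9]=1  [7,8,9]=1
  size 4 → [5,7,8,9]=1  [6,7,8,9]=2
  size 5 → [2,5,7,8,9]=1  [3,6,7,8,9]=2  [4,6,7,8,9]=2  [5,6,7,8,9]=3
  size 6 → [1,4,6,7,8,9]=2  [2,5,6,7,8,9]=4  [3,4,6,7,8,9]=4  [3,5,6,7,8,9]=5  [4,5,6,7,8,9]=5
  size 7 → [1,3,4,6,7,8,9]=6  [1,4,5,6,7,8,9]=7  [2,3,5,6,7,8,9]=9  [2,4,5,6,7,8,9]=9  [3,4,5,6,7,8,9]=14
  size 8 → [0,1,3,4,6,7,8,9]=6  [1,2,4,5,6,7,8,9]=16  [1,3,4,5,6,7,8,9]=27  [2,3,4,5,6,7,8,9]=32
  first=0(a) contributes 75
  first=2(x) contributes 33
|[w]| = 108

108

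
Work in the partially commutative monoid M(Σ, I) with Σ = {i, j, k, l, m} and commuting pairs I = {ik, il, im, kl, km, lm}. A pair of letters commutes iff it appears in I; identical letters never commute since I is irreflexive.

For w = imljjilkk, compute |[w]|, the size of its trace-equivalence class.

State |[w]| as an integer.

72

drop 0:i onto floor
drop 1:m onto floor
drop 2:l onto floor
drop 3:j onto {0:i, 1:m, 2:l}
drop 4:j onto {3:j}
drop 5:i onto {4:j}
drop 6:l onto {4:j}
drop 7:k onto {4:j}
drop 8:k onto {7:k}
ground layer = {0:i, 1:m, 2:l}
drop-orders for the pieces not yet dropped (sum over which currently-grounded one goes next):
  1 to go: {5} 1  {6} 1  {8} 1
  2 to go: {5,6} 2  {5,8} 2  {6,8} 2  {7,8} 1
  3 to go: {5,6,8} 6  {5,7,8} 3  {6,7,8} 3
  4 to go: {5,6,7,8} 12
  5 to go: {4,5,6,7,8} 12
  6 to go: {3,4,5,6,7,8} 12
  7 to go: {0,3,4,5,6,7,8} 12  {1,3,4,5,6,7,8} 12  {2,3,4,5,6,7,8} 12
  if 0:i drops first: 24 orders
  if 1:m drops first: 24 orders
  if 2:l drops first: 24 orders
heap linearizations: 72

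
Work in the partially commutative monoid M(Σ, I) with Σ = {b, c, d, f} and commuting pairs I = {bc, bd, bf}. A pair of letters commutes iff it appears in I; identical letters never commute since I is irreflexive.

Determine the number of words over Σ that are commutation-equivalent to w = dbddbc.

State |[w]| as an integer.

15

drop 0:d onto floor
drop 1:b onto floor
drop 2:d onto {0:d}
drop 3:d onto {2:d}
drop 4:b onto {1:b}
drop 5:c onto {3:d}
ground layer = {0:d, 1:b}
drop-orders for the pieces not yet dropped (sum over which currently-grounded one goes next):
  1 to go: {4} 1  {5} 1
  2 to go: {1,4} 1  {3,5} 1  {4,5} 2
  3 to go: {1,4,5} 3  {2,3,5} 1  {3,4,5} 3
  4 to go: {0,2,3,5} 1  {1,3,4,5} 6  {2,3,4,5} 4
  if 0:d drops first: 10 orders
  if 1:b drops first: 5 orders
heap linearizations: 15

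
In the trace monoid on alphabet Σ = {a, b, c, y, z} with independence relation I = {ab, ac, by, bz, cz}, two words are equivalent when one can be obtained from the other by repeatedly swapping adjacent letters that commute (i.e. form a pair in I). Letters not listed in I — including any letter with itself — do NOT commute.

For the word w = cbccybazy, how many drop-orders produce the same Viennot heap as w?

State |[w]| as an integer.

5

piece 0:c — minimal
piece 1:b rests on {0:c}
piece 2:c rests on {1:b}
piece 3:c rests on {2:c}
piece 4:y rests on {3:c}
piece 5:b rests on {3:c}
piece 6:a rests on {4:y}
piece 7:z rests on {6:a}
piece 8:y rests on {7:z}
minimal pieces: {0:c}
ways to finish when only these pieces remain (= sum over removing one remaining piece with nothing left below it):
  1 left: {5}→1  {8}→1
  2 left: {5,8}→2  {7,8}→1
  3 left: {5,7,8}→3  {6,7,8}→1
  4 left: {4,6,7,8}→1  {5,6,7,8}→4
  5 left: {4,5,6,7,8}→5
  6 left: {3,4,5,6,7,8}→5
  7 left: {2,3,4,5,6,7,8}→5
  placing 0:c first → 5 extensions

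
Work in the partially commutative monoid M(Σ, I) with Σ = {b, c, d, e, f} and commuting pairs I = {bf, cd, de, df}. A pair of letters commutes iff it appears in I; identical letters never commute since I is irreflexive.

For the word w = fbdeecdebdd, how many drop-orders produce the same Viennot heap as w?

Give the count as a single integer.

36

piece 0:f — minimal
piece 1:b — minimal
piece 2:d rests on {1:b}
piece 3:e rests on {0:f, 1:b}
piece 4:e rests on {3:e}
piece 5:c rests on {4:e}
piece 6:d rests on {2:d}
piece 7:e rests on {5:c}
piece 8:b rests on {6:d, 7:e}
piece 9:d rests on {8:b}
piece 10:d rests on {9:d}
minimal pieces: {0:f, 1:b}
ways to finish when only these pieces remain (= sum over removing one remaining piece with nothing left below it):
  1 left: {10}→1
  2 left: {9,10}→1
  3 left: {8,9,10}→1
  4 left: {6,8,9,10}→1  {7,8,9,10}→1
  5 left: {2,6,8,9,10}→1  {5,7,8,9,10}→1  {6,7,8,9,10}→2
  6 left: {2,6,7,8,9,10}→3  {4,5,7,8,9,10}→1  {5,6,7,8,9,10}→3
  7 left: {2,5,6,7,8,9,10}→6  {3,4,5,7,8,9,10}→1  {4,5,6,7,8,9,10}→4
  8 left: {0,3,4,5,7,8,9,10}→1  {2,4,5,6,7,8,9,10}→10  {3,4,5,6,7,8,9,10}→5
  9 left: {0,3,4,5,6,7,8,9,10}→6  {2,3,4,5,6,7,8,9,10}→15
  placing 0:f first → 15 extensions
  placing 1:b first → 21 extensions
total linear extensions = 36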